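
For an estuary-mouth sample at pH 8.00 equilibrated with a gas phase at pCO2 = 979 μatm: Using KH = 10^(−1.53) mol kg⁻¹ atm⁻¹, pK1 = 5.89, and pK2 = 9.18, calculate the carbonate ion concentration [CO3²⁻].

[CO2*] = KH · pCO2 = 10^(−1.53) × 979×10^-6 = 2.889×10^-5 mol/kg
α₀ = 1/(1 + K1/[H⁺] + K1K2/[H⁺]²) = 1/(1 + 10^+2.11 + 10^+0.93) = 0.007229
DIC = [CO2*]/α₀ = 2.889×10^-5 / 0.007229 = 3.997 mmol/kg
[CO3²⁻] = α₂·DIC; α₂ = 0.06153, so [CO3²⁻] = 0.06153 × 3.997 = 0.246 mmol/kg

[CO3²⁻] = 0.246 mmol/kg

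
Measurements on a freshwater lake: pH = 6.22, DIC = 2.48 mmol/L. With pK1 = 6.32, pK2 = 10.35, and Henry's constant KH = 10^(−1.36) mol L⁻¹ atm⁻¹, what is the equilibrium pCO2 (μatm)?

α₀ = 1 / (1 + K1/[H⁺] + K1K2/[H⁺]²) = 1 / (1 + 10^-0.10 + 10^-4.23)
   = 1 / (1 + 0.79433 + 5.8884×10^-5) = 1/1.7944 = 0.5573
[CO2*] = α₀ × DIC = 0.5573 × 2.48 = 1.382 mmol/L
pCO2 = [CO2*]/KH = 1.382×10^-3 / 4.365×10^-2 = 3.17×10^4 μatm

pCO2 = 3.17×10^4 μatm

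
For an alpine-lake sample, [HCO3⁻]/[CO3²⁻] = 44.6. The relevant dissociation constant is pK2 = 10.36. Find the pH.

From K2 = [H⁺][CO3²⁻]/[HCO3⁻]:  pH = pK2 − log₁₀([HCO3⁻]/[CO3²⁻])
log₁₀(44.6) = +1.649
pH = 10.36 − (+1.649) = 8.71

pH = 8.71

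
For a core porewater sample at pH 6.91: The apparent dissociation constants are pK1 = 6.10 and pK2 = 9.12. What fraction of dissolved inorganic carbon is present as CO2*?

α₀ = 1 / (1 + K1/[H⁺] + K1K2/[H⁺]²) = 1 / (1 + 10^+0.81 + 10^-1.40)
   = 1 / (1 + 6.4565 + 0.039811) = 1/7.4964 = 0.1334

α₀ = 0.133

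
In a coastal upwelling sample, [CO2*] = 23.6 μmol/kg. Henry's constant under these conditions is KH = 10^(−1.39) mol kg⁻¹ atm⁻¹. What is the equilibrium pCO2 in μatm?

KH = 10^(−1.39) = 4.074×10^-2 mol kg⁻¹ atm⁻¹
pCO2 = [CO2*]/KH = 23.6×10^-6 / 4.074×10^-2 = 5.79×10^-4 atm = 579 μatm

pCO2 = 579 μatm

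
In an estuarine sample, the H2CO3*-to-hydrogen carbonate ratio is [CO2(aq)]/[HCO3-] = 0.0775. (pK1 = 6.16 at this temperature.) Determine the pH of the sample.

pH = 7.27

From K1 = [H⁺][HCO3-]/[CO2(aq)]:  pH = pK1 − log₁₀([CO2(aq)]/[HCO3-])
log₁₀(0.0775) = -1.111
pH = 6.16 − (-1.111) = 7.27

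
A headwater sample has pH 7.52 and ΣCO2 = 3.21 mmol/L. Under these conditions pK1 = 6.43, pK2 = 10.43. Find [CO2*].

[CO2*] = 0.241 mmol/L

α₀ = 1 / (1 + K1/[H⁺] + K1K2/[H⁺]²) = 1 / (1 + 10^+1.09 + 10^-1.82)
   = 1 / (1 + 12.303 + 0.015136) = 1/13.318 = 0.07509
[CO2*] = α₀ × DIC = 0.07509 × 3.21 = 0.241 mmol/L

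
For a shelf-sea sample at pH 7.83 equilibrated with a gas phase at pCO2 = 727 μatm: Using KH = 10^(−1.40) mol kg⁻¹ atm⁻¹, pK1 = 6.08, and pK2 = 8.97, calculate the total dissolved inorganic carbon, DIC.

DIC = 1.77 mmol/kg

[CO2*] = KH · pCO2 = 10^(−1.40) × 727×10^-6 = 2.894×10^-5 mol/kg
α₀ = 1/(1 + K1/[H⁺] + K1K2/[H⁺]²) = 1/(1 + 10^+1.75 + 10^+0.61) = 0.01631
DIC = [CO2*]/α₀ = 2.894×10^-5 / 0.01631 = 1.77 mmol/kg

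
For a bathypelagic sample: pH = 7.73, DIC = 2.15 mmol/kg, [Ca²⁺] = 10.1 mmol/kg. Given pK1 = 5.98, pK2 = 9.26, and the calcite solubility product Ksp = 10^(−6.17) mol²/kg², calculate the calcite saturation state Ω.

α₂ = 1 / (1 + [H⁺]/K2 + [H⁺]²/(K1K2)) = 1 / (1 + 10^+1.53 + 10^-0.22)
   = 1 / (1 + 33.884 + 0.60256) = 1/35.487 = 0.02818
[CO3²⁻] = α₂ × DIC = 0.02818 × 2.15 = 0.06059 mmol/kg
Ksp = 10^(−6.17) = 6.761×10^-7
Ω = [Ca²⁺][CO3²⁻]/Ksp = (10.1×10^-3)(6.059×10^-5) / 6.761×10^-7 = 0.905

Ω = 0.905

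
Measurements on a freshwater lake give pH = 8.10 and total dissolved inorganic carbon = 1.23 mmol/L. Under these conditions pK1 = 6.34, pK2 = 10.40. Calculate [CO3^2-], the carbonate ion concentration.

[CO3²⁻] = 6.03 μmol/L

α₂ = 1 / (1 + [H⁺]/K2 + [H⁺]²/(K1K2)) = 1 / (1 + 10^+2.30 + 10^+0.54)
   = 1 / (1 + 199.53 + 3.4674) = 1/203.99 = 0.004902
[CO3²⁻] = α₂ × DIC = 0.004902 × 1.23 = 0.00603 mmol/L = 6.03 μmol/L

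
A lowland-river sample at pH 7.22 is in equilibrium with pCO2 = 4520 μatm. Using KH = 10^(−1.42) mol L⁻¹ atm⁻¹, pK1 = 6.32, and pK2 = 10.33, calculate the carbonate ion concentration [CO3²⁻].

[CO2*] = KH · pCO2 = 10^(−1.42) × 4520×10^-6 = 1.718×10^-4 mol/L
α₀ = 1/(1 + K1/[H⁺] + K1K2/[H⁺]²) = 1/(1 + 10^+0.90 + 10^-2.21) = 0.1117
DIC = [CO2*]/α₀ = 1.718×10^-4 / 0.1117 = 1.538 mmol/L
[CO3²⁻] = α₂·DIC; α₂ = 0.0006890, so [CO3²⁻] = 0.0006890 × 1.538 = 0.00106 mmol/L = 1.06 μmol/L

[CO3²⁻] = 1.06 μmol/L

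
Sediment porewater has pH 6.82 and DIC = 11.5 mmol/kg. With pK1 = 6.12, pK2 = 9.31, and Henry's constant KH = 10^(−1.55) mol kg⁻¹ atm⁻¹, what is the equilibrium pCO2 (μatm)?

α₀ = 1 / (1 + K1/[H⁺] + K1K2/[H⁺]²) = 1 / (1 + 10^+0.70 + 10^-1.79)
   = 1 / (1 + 5.0119 + 0.016218) = 1/6.0281 = 0.1659
[CO2*] = α₀ × DIC = 0.1659 × 11.5 = 1.908 mmol/kg
pCO2 = [CO2*]/KH = 1.908×10^-3 / 2.818×10^-2 = 6.77×10^4 μatm

pCO2 = 6.77×10^4 μatm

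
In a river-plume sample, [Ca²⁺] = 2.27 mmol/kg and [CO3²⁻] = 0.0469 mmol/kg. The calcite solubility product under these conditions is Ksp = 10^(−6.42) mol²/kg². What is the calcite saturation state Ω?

Ksp = 10^(−6.42) = 3.802×10^-7
Ω = [Ca²⁺][CO3²⁻]/Ksp = (2.27×10^-3)(0.0469×10^-3) / 3.802×10^-7 = 0.280

Ω = 0.280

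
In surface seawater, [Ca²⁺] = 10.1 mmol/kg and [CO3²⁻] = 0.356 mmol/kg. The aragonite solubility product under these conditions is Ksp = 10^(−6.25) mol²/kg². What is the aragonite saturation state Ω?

Ksp = 10^(−6.25) = 5.623×10^-7
Ω = [Ca²⁺][CO3²⁻]/Ksp = (10.1×10^-3)(0.356×10^-3) / 5.623×10^-7 = 6.39

Ω = 6.39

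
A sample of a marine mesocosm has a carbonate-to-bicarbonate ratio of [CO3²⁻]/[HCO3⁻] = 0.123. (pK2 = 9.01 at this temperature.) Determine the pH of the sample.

pH = 8.10

From K2 = [H⁺][CO3²⁻]/[HCO3⁻]:  pH = pK2 + log₁₀([CO3²⁻]/[HCO3⁻])
log₁₀(0.123) = -0.910
pH = 9.01 + (-0.910) = 8.10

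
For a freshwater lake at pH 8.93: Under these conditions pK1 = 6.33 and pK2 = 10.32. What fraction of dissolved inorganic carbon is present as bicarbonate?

α₁ = 1 / (1 + [H⁺]/K1 + K2/[H⁺]) = 1 / (1 + 10^-2.60 + 10^-1.39)
   = 1 / (1 + 0.0025119 + 0.040738) = 1/1.0432 = 0.9585

α₁ = 0.959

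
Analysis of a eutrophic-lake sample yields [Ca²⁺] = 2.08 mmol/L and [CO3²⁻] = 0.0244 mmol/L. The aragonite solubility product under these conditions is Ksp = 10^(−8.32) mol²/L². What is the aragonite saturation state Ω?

Ω = 10.6

Ksp = 10^(−8.32) = 4.786×10^-9
Ω = [Ca²⁺][CO3²⁻]/Ksp = (2.08×10^-3)(0.0244×10^-3) / 4.786×10^-9 = 10.6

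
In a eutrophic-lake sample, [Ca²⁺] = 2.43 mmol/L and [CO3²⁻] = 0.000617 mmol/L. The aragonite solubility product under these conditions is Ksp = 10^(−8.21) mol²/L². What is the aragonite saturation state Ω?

Ksp = 10^(−8.21) = 6.166×10^-9
Ω = [Ca²⁺][CO3²⁻]/Ksp = (2.43×10^-3)(0.000617×10^-3) / 6.166×10^-9 = 0.243

Ω = 0.243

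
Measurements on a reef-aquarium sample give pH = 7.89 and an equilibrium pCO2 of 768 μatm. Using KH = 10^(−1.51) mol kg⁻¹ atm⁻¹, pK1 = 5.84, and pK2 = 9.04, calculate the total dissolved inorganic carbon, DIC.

[CO2*] = KH · pCO2 = 10^(−1.51) × 768×10^-6 = 2.373×10^-5 mol/kg
α₀ = 1/(1 + K1/[H⁺] + K1K2/[H⁺]²) = 1/(1 + 10^+2.05 + 10^+0.90) = 0.008255
DIC = [CO2*]/α₀ = 2.373×10^-5 / 0.008255 = 2.88 mmol/kg

DIC = 2.88 mmol/kg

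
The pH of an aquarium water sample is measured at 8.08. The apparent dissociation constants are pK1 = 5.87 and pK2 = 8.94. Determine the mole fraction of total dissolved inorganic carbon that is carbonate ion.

α₂ = 1 / (1 + [H⁺]/K2 + [H⁺]²/(K1K2)) = 1 / (1 + 10^+0.86 + 10^-1.35)
   = 1 / (1 + 7.2444 + 0.044668) = 1/8.2890 = 0.1206

α₂ = 0.121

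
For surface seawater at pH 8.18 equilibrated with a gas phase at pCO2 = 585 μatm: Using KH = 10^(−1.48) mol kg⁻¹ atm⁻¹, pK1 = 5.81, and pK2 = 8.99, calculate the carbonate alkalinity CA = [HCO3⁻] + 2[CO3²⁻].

[CO2*] = KH · pCO2 = 10^(−1.48) × 585×10^-6 = 1.937×10^-5 mol/kg
α₀ = 1/(1 + K1/[H⁺] + K1K2/[H⁺]²) = 1/(1 + 10^+2.37 + 10^+1.56) = 0.003680
DIC = [CO2*]/α₀ = 1.937×10^-5 / 0.003680 = 5.264 mmol/kg
CA = (α₁ + 2α₂)·DIC = (0.8627 + 2×0.1336) × 5.264 = 5.95 mmol/kg

CA = 5.95 mmol/kg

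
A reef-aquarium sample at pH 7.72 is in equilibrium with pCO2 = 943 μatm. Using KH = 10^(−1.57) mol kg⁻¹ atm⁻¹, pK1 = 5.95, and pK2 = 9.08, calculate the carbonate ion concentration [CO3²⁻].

[CO3²⁻] = 0.0652 mmol/kg

[CO2*] = KH · pCO2 = 10^(−1.57) × 943×10^-6 = 2.538×10^-5 mol/kg
α₀ = 1/(1 + K1/[H⁺] + K1K2/[H⁺]²) = 1/(1 + 10^+1.77 + 10^+0.41) = 0.01601
DIC = [CO2*]/α₀ = 2.538×10^-5 / 0.01601 = 1.585 mmol/kg
[CO3²⁻] = α₂·DIC; α₂ = 0.04116, so [CO3²⁻] = 0.04116 × 1.585 = 0.0652 mmol/kg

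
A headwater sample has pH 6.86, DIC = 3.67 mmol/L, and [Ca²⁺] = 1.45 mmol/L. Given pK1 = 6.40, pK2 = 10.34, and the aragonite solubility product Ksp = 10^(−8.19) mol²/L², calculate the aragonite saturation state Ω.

α₂ = 1 / (1 + [H⁺]/K2 + [H⁺]²/(K1K2)) = 1 / (1 + 10^+3.48 + 10^+3.02)
   = 1 / (1 + 3020.0 + 1047.1) = 1/4068.1 = 0.0002458
[CO3²⁻] = α₂ × DIC = 0.0002458 × 3.67 = 0.0009021 mmol/L = 0.9021 μmol/L
Ksp = 10^(−8.19) = 6.457×10^-9
Ω = [Ca²⁺][CO3²⁻]/Ksp = (1.45×10^-3)(9.021×10^-7) / 6.457×10^-9 = 0.203

Ω = 0.203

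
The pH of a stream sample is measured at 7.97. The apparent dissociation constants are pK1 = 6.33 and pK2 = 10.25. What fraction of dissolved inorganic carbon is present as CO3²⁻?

α₂ = 1 / (1 + [H⁺]/K2 + [H⁺]²/(K1K2)) = 1 / (1 + 10^+2.28 + 10^+0.64)
   = 1 / (1 + 190.55 + 4.3652) = 1/195.91 = 0.005104

α₂ = 0.00510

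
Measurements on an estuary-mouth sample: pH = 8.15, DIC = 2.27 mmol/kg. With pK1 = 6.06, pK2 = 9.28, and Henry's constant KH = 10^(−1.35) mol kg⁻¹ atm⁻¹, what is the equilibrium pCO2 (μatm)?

α₀ = 1 / (1 + K1/[H⁺] + K1K2/[H⁺]²) = 1 / (1 + 10^+2.09 + 10^+0.96)
   = 1 / (1 + 123.03 + 9.1201) = 1/133.15 = 0.007510
[CO2*] = α₀ × DIC = 0.007510 × 2.27 = 0.01705 mmol/kg = 17.05 μmol/kg
pCO2 = [CO2*]/KH = 1.705×10^-5 / 4.467×10^-2 = 382 μatm

pCO2 = 382 μatm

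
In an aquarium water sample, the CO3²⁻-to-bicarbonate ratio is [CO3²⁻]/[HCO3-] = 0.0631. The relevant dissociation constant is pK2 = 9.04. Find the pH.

pH = 7.84

From K2 = [H⁺][CO3²⁻]/[HCO3-]:  pH = pK2 + log₁₀([CO3²⁻]/[HCO3-])
log₁₀(0.0631) = -1.200
pH = 9.04 + (-1.200) = 7.84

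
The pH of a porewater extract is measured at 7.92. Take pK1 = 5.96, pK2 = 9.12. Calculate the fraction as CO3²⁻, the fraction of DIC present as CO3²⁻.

α₂ = 0.0587

α₂ = 1 / (1 + [H⁺]/K2 + [H⁺]²/(K1K2)) = 1 / (1 + 10^+1.20 + 10^-0.76)
   = 1 / (1 + 15.849 + 0.17378) = 1/17.023 = 0.05875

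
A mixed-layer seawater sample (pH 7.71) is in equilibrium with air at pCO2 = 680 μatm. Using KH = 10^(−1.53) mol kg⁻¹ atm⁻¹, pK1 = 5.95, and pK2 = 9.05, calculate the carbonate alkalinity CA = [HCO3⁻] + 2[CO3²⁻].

[CO2*] = KH · pCO2 = 10^(−1.53) × 680×10^-6 = 2.007×10^-5 mol/kg
α₀ = 1/(1 + K1/[H⁺] + K1K2/[H⁺]²) = 1/(1 + 10^+1.76 + 10^+0.42) = 0.01635
DIC = [CO2*]/α₀ = 2.007×10^-5 / 0.01635 = 1.228 mmol/kg
CA = (α₁ + 2α₂)·DIC = (0.9407 + 2×0.04300) × 1.228 = 1.26 mmol/kg

CA = 1.26 mmol/kg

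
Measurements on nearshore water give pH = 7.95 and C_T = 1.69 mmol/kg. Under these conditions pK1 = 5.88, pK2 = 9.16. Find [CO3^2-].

[CO3²⁻] = 0.0974 mmol/kg

α₂ = 1 / (1 + [H⁺]/K2 + [H⁺]²/(K1K2)) = 1 / (1 + 10^+1.21 + 10^-0.86)
   = 1 / (1 + 16.218 + 0.13804) = 1/17.356 = 0.05762
[CO3²⁻] = α₂ × DIC = 0.05762 × 1.69 = 0.0974 mmol/kg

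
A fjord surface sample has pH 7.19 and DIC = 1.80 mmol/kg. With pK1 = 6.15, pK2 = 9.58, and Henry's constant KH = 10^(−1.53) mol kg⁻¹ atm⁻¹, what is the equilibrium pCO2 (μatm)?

α₀ = 1 / (1 + K1/[H⁺] + K1K2/[H⁺]²) = 1 / (1 + 10^+1.04 + 10^-1.35)
   = 1 / (1 + 10.965 + 0.044668) = 1/12.009 = 0.08327
[CO2*] = α₀ × DIC = 0.08327 × 1.80 = 0.1499 mmol/kg
pCO2 = [CO2*]/KH = 1.499×10^-4 / 2.951×10^-2 = 5080 μatm

pCO2 = 5080 μatm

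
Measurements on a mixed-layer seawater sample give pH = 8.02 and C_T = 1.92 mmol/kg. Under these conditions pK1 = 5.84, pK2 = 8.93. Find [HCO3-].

[HCO3⁻] = 1.70 mmol/kg

α₁ = 1 / (1 + [H⁺]/K1 + K2/[H⁺]) = 1 / (1 + 10^-2.18 + 10^-0.91)
   = 1 / (1 + 0.0066069 + 0.12303) = 1/1.1296 = 0.8852
[HCO3⁻] = α₁ × DIC = 0.8852 × 1.92 = 1.70 mmol/kg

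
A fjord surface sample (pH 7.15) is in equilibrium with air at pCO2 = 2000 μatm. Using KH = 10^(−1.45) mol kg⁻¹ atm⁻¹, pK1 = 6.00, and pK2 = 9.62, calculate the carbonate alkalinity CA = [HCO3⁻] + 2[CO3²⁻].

[CO2*] = KH · pCO2 = 10^(−1.45) × 2000×10^-6 = 7.096×10^-5 mol/kg
α₀ = 1/(1 + K1/[H⁺] + K1K2/[H⁺]²) = 1/(1 + 10^+1.15 + 10^-1.32) = 0.06591
DIC = [CO2*]/α₀ = 7.096×10^-5 / 0.06591 = 1.077 mmol/kg
CA = (α₁ + 2α₂)·DIC = (0.9309 + 2×0.003154) × 1.077 = 1.01 mmol/kg

CA = 1.01 mmol/kg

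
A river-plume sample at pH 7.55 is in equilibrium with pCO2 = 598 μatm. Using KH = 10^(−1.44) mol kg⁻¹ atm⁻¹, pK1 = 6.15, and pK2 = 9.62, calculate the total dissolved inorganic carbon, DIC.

DIC = 0.572 mmol/kg

[CO2*] = KH · pCO2 = 10^(−1.44) × 598×10^-6 = 2.171×10^-5 mol/kg
α₀ = 1/(1 + K1/[H⁺] + K1K2/[H⁺]²) = 1/(1 + 10^+1.40 + 10^-0.67) = 0.03798
DIC = [CO2*]/α₀ = 2.171×10^-5 / 0.03798 = 0.572 mmol/kg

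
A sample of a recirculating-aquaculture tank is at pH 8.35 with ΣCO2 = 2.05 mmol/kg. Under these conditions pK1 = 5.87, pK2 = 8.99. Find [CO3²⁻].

α₂ = 1 / (1 + [H⁺]/K2 + [H⁺]²/(K1K2)) = 1 / (1 + 10^+0.64 + 10^-1.84)
   = 1 / (1 + 4.3652 + 0.014454) = 1/5.3796 = 0.1859
[CO3²⁻] = α₂ × DIC = 0.1859 × 2.05 = 0.381 mmol/kg

[CO3²⁻] = 0.381 mmol/kg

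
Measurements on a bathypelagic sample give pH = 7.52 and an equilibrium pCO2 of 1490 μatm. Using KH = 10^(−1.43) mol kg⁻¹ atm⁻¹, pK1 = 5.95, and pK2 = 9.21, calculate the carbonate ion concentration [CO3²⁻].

[CO2*] = KH · pCO2 = 10^(−1.43) × 1490×10^-6 = 5.536×10^-5 mol/kg
α₀ = 1/(1 + K1/[H⁺] + K1K2/[H⁺]²) = 1/(1 + 10^+1.57 + 10^-0.12) = 0.02570
DIC = [CO2*]/α₀ = 5.536×10^-5 / 0.02570 = 2.154 mmol/kg
[CO3²⁻] = α₂·DIC; α₂ = 0.01949, so [CO3²⁻] = 0.01949 × 2.154 = 0.0420 mmol/kg

[CO3²⁻] = 0.0420 mmol/kg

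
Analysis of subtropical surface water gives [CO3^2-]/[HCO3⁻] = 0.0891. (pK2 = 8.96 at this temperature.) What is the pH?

pH = 7.91

From K2 = [H⁺][CO3^2-]/[HCO3⁻]:  pH = pK2 + log₁₀([CO3^2-]/[HCO3⁻])
log₁₀(0.0891) = -1.050
pH = 8.96 + (-1.050) = 7.91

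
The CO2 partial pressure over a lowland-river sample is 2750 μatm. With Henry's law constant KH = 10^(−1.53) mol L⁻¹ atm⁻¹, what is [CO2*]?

KH = 10^(−1.53) = 2.951×10^-2 mol L⁻¹ atm⁻¹
[CO2*] = KH · pCO2 = 2.951×10^-2 × 2750×10^-6 atm = 8.12×10^-5 mol/L

[CO2*] = 81.2 μmol/L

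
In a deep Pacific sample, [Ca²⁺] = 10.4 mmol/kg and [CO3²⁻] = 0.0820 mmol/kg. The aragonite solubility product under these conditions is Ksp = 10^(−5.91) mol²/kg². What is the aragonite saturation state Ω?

Ω = 0.693

Ksp = 10^(−5.91) = 1.230×10^-6
Ω = [Ca²⁺][CO3²⁻]/Ksp = (10.4×10^-3)(0.0820×10^-3) / 1.230×10^-6 = 0.693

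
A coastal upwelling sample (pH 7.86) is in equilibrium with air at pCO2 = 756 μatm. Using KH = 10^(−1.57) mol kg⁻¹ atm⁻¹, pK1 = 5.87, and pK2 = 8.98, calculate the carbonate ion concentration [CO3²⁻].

[CO3²⁻] = 0.151 mmol/kg

[CO2*] = KH · pCO2 = 10^(−1.57) × 756×10^-6 = 2.035×10^-5 mol/kg
α₀ = 1/(1 + K1/[H⁺] + K1K2/[H⁺]²) = 1/(1 + 10^+1.99 + 10^+0.87) = 0.009422
DIC = [CO2*]/α₀ = 2.035×10^-5 / 0.009422 = 2.160 mmol/kg
[CO3²⁻] = α₂·DIC; α₂ = 0.06984, so [CO3²⁻] = 0.06984 × 2.160 = 0.151 mmol/kg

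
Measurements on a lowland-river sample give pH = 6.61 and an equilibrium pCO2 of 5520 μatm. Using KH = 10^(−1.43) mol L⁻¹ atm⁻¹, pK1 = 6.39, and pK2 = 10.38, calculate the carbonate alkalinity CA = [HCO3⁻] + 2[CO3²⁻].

CA = 0.340 mmol/L

[CO2*] = KH · pCO2 = 10^(−1.43) × 5520×10^-6 = 2.051×10^-4 mol/L
α₀ = 1/(1 + K1/[H⁺] + K1K2/[H⁺]²) = 1/(1 + 10^+0.22 + 10^-3.55) = 0.3760
DIC = [CO2*]/α₀ = 2.051×10^-4 / 0.3760 = 0.5455 mmol/L
CA = (α₁ + 2α₂)·DIC = (0.6239 + 2×0.0001060) × 0.5455 = 0.340 mmol/L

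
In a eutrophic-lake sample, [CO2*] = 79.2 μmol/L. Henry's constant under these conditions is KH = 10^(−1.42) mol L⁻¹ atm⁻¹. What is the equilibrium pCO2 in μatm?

pCO2 = 2080 μatm

KH = 10^(−1.42) = 3.802×10^-2 mol L⁻¹ atm⁻¹
pCO2 = [CO2*]/KH = 79.2×10^-6 / 3.802×10^-2 = 2.08×10^-3 atm = 2080 μatm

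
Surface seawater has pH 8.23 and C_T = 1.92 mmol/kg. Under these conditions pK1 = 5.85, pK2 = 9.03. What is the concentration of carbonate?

α₂ = 1 / (1 + [H⁺]/K2 + [H⁺]²/(K1K2)) = 1 / (1 + 10^+0.80 + 10^-1.58)
   = 1 / (1 + 6.3096 + 0.026303) = 1/7.3359 = 0.1363
[CO3²⁻] = α₂ × DIC = 0.1363 × 1.92 = 0.262 mmol/kg

[CO3²⁻] = 0.262 mmol/kg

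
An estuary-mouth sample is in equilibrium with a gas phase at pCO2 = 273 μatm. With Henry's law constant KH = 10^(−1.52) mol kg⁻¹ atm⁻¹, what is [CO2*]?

KH = 10^(−1.52) = 3.020×10^-2 mol kg⁻¹ atm⁻¹
[CO2*] = KH · pCO2 = 3.020×10^-2 × 273×10^-6 atm = 8.24×10^-6 mol/kg

[CO2*] = 8.24 μmol/kg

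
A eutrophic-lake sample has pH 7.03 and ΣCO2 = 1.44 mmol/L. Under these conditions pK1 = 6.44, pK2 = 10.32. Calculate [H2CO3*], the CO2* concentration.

α₀ = 1 / (1 + K1/[H⁺] + K1K2/[H⁺]²) = 1 / (1 + 10^+0.59 + 10^-2.70)
   = 1 / (1 + 3.8905 + 0.0019953) = 1/4.8924 = 0.2044
[CO2*] = α₀ × DIC = 0.2044 × 1.44 = 0.294 mmol/L

[CO2*] = 0.294 mmol/L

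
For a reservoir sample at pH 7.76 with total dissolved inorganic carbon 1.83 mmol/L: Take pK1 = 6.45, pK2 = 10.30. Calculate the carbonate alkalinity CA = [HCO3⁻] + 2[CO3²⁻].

CA = [HCO3⁻] + 2[CO3²⁻] = (α₁ + 2α₂)·DIC
At pH 7.76: [H⁺]/K1 = 10^-1.31 = 0.048978, K2/[H⁺] = 10^-2.54 = 0.0028840
α₁ = 1/(1 + 0.048978 + 0.0028840) = 1/1.0519 = 0.9507; α₂ = α₁·K2/[H⁺] = 0.002742
α₁ + 2α₂ = 0.9562
CA = 0.9562 × 1.83 = 1.75 mmol/L

CA = 1.75 mmol/L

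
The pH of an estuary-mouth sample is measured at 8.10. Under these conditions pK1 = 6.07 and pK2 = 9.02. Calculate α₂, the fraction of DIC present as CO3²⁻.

α₂ = 0.106

α₂ = 1 / (1 + [H⁺]/K2 + [H⁺]²/(K1K2)) = 1 / (1 + 10^+0.92 + 10^-1.11)
   = 1 / (1 + 8.3176 + 0.077625) = 1/9.3953 = 0.1064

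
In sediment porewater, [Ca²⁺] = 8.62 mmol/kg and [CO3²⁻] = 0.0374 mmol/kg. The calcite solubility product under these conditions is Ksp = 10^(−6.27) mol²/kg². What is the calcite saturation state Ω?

Ksp = 10^(−6.27) = 5.370×10^-7
Ω = [Ca²⁺][CO3²⁻]/Ksp = (8.62×10^-3)(0.0374×10^-3) / 5.370×10^-7 = 0.600

Ω = 0.600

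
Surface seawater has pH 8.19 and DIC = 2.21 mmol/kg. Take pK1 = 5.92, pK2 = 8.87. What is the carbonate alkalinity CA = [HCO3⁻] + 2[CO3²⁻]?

CA = [HCO3⁻] + 2[CO3²⁻] = (α₁ + 2α₂)·DIC
At pH 8.19: [H⁺]/K1 = 10^-2.27 = 0.0053703, K2/[H⁺] = 10^-0.68 = 0.20893
α₁ = 1/(1 + 0.0053703 + 0.20893) = 1/1.2143 = 0.8235; α₂ = α₁·K2/[H⁺] = 0.1721
α₁ + 2α₂ = 1.1676
CA = 1.1676 × 2.21 = 2.58 mmol/kg

CA = 2.58 mmol/kg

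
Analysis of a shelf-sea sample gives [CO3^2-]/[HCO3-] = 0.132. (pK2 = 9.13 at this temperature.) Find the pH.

From K2 = [H⁺][CO3^2-]/[HCO3-]:  pH = pK2 + log₁₀([CO3^2-]/[HCO3-])
log₁₀(0.132) = -0.879
pH = 9.13 + (-0.879) = 8.25

pH = 8.25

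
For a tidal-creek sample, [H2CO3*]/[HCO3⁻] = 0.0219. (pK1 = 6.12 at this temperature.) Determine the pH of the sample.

pH = 7.78

From K1 = [H⁺][HCO3⁻]/[H2CO3*]:  pH = pK1 − log₁₀([H2CO3*]/[HCO3⁻])
log₁₀(0.0219) = -1.660
pH = 6.12 − (-1.660) = 7.78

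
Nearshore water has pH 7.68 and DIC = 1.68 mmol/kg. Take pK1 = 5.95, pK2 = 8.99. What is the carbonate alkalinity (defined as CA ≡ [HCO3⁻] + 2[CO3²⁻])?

CA = [HCO3⁻] + 2[CO3²⁻] = (α₁ + 2α₂)·DIC
At pH 7.68: [H⁺]/K1 = 10^-1.73 = 0.018621, K2/[H⁺] = 10^-1.31 = 0.048978
α₁ = 1/(1 + 0.018621 + 0.048978) = 1/1.0676 = 0.9367; α₂ = α₁·K2/[H⁺] = 0.04588
α₁ + 2α₂ = 1.0284
CA = 1.0284 × 1.68 = 1.73 mmol/kg

CA = 1.73 mmol/kg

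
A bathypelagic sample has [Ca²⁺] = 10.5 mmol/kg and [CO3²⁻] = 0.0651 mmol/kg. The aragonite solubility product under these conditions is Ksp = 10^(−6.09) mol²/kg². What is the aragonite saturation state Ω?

Ksp = 10^(−6.09) = 8.128×10^-7
Ω = [Ca²⁺][CO3²⁻]/Ksp = (10.5×10^-3)(0.0651×10^-3) / 8.128×10^-7 = 0.841

Ω = 0.841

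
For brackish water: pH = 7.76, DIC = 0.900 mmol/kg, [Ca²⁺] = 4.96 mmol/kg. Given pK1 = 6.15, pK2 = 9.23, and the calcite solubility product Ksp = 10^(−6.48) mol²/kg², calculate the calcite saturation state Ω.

α₂ = 1 / (1 + [H⁺]/K2 + [H⁺]²/(K1K2)) = 1 / (1 + 10^+1.47 + 10^-0.14)
   = 1 / (1 + 29.512 + 0.72444) = 1/31.237 = 0.03201
[CO3²⁻] = α₂ × DIC = 0.03201 × 0.900 = 0.02881 mmol/kg
Ksp = 10^(−6.48) = 3.311×10^-7
Ω = [Ca²⁺][CO3²⁻]/Ksp = (4.96×10^-3)(2.881×10^-5) / 3.311×10^-7 = 0.432

Ω = 0.432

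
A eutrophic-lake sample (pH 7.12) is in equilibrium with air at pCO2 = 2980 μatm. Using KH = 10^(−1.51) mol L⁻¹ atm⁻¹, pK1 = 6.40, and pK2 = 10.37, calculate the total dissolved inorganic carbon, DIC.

DIC = 0.576 mmol/L

[CO2*] = KH · pCO2 = 10^(−1.51) × 2980×10^-6 = 9.209×10^-5 mol/L
α₀ = 1/(1 + K1/[H⁺] + K1K2/[H⁺]²) = 1/(1 + 10^+0.72 + 10^-2.53) = 0.1600
DIC = [CO2*]/α₀ = 9.209×10^-5 / 0.1600 = 0.576 mmol/L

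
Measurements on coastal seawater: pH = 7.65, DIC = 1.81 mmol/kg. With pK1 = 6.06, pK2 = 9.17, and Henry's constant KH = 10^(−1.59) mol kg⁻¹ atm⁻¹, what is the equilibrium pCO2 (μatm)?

pCO2 = 1710 μatm

α₀ = 1 / (1 + K1/[H⁺] + K1K2/[H⁺]²) = 1 / (1 + 10^+1.59 + 10^+0.07)
   = 1 / (1 + 38.905 + 1.1749) = 1/41.079 = 0.02434
[CO2*] = α₀ × DIC = 0.02434 × 1.81 = 0.04406 mmol/kg
pCO2 = [CO2*]/KH = 4.406×10^-5 / 2.570×10^-2 = 1710 μatm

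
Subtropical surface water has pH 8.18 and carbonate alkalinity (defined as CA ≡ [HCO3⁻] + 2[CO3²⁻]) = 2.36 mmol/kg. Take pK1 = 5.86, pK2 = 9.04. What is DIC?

CA = [HCO3⁻] + 2[CO3²⁻] = (α₁ + 2α₂)·DIC
At pH 8.18: [H⁺]/K1 = 10^-2.32 = 0.0047863, K2/[H⁺] = 10^-0.86 = 0.13804
α₁ = 1/(1 + 0.0047863 + 0.13804) = 1/1.1428 = 0.8750; α₂ = α₁·K2/[H⁺] = 0.1208
α₁ + 2α₂ = 1.1166
DIC = CA / (α₁ + 2α₂) = 2.36 / 1.1166 = 2.11 mmol/kg

DIC = 2.11 mmol/kg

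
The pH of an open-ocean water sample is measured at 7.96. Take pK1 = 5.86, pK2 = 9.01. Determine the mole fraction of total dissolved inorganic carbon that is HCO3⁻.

α₁ = 1 / (1 + [H⁺]/K1 + K2/[H⁺]) = 1 / (1 + 10^-2.10 + 10^-1.05)
   = 1 / (1 + 0.0079433 + 0.089125) = 1/1.0971 = 0.9115

α₁ = 0.912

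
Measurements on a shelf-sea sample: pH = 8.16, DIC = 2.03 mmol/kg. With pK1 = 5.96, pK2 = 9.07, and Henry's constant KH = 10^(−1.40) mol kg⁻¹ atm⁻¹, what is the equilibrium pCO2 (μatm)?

α₀ = 1 / (1 + K1/[H⁺] + K1K2/[H⁺]²) = 1 / (1 + 10^+2.20 + 10^+1.29)
   = 1 / (1 + 158.49 + 19.498) = 1/178.99 = 0.005587
[CO2*] = α₀ × DIC = 0.005587 × 2.03 = 0.01134 mmol/kg = 11.34 μmol/kg
pCO2 = [CO2*]/KH = 1.134×10^-5 / 3.981×10^-2 = 285 μatm

pCO2 = 285 μatm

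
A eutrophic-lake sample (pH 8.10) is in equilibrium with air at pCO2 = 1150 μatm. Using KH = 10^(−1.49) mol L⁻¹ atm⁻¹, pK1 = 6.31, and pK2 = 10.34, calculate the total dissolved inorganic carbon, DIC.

DIC = 2.34 mmol/L

[CO2*] = KH · pCO2 = 10^(−1.49) × 1150×10^-6 = 3.721×10^-5 mol/L
α₀ = 1/(1 + K1/[H⁺] + K1K2/[H⁺]²) = 1/(1 + 10^+1.79 + 10^-0.45) = 0.01587
DIC = [CO2*]/α₀ = 3.721×10^-5 / 0.01587 = 2.34 mmol/L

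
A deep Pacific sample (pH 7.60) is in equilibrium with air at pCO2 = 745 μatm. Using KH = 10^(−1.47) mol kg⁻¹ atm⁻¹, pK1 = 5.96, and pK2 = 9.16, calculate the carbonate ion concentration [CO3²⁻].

[CO2*] = KH · pCO2 = 10^(−1.47) × 745×10^-6 = 2.524×10^-5 mol/kg
α₀ = 1/(1 + K1/[H⁺] + K1K2/[H⁺]²) = 1/(1 + 10^+1.64 + 10^+0.08) = 0.02181
DIC = [CO2*]/α₀ = 2.524×10^-5 / 0.02181 = 1.158 mmol/kg
[CO3²⁻] = α₂·DIC; α₂ = 0.02622, so [CO3²⁻] = 0.02622 × 1.158 = 0.0303 mmol/kg

[CO3²⁻] = 0.0303 mmol/kg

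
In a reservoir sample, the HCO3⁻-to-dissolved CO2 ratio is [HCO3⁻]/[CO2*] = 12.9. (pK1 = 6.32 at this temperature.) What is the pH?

From K1 = [H⁺][HCO3⁻]/[CO2*]:  pH = pK1 + log₁₀([HCO3⁻]/[CO2*])
log₁₀(12.9) = +1.111
pH = 6.32 + (+1.111) = 7.43

pH = 7.43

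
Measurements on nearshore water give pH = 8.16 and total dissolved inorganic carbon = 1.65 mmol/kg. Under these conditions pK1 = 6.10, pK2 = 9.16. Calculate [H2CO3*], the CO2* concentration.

α₀ = 1 / (1 + K1/[H⁺] + K1K2/[H⁺]²) = 1 / (1 + 10^+2.06 + 10^+1.06)
   = 1 / (1 + 114.82 + 11.482) = 1/127.30 = 0.007856
[CO2*] = α₀ × DIC = 0.007856 × 1.65 = 0.0130 mmol/kg = 13.0 μmol/kg

[CO2*] = 13.0 μmol/kg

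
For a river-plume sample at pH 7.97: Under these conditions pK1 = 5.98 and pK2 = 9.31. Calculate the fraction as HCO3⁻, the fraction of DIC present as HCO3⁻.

α₁ = 0.947

α₁ = 1 / (1 + [H⁺]/K1 + K2/[H⁺]) = 1 / (1 + 10^-1.99 + 10^-1.34)
   = 1 / (1 + 0.010233 + 0.045709) = 1/1.0559 = 0.9470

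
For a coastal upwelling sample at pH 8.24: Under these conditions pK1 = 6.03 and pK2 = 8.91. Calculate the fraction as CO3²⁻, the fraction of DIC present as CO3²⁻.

α₂ = 0.175

α₂ = 1 / (1 + [H⁺]/K2 + [H⁺]²/(K1K2)) = 1 / (1 + 10^+0.67 + 10^-1.54)
   = 1 / (1 + 4.6774 + 0.028840) = 1/5.7062 = 0.1752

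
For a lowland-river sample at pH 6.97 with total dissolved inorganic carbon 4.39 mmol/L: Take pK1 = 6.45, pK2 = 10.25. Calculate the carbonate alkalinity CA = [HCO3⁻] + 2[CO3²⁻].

CA = [HCO3⁻] + 2[CO3²⁻] = (α₁ + 2α₂)·DIC
At pH 6.97: [H⁺]/K1 = 10^-0.52 = 0.30200, K2/[H⁺] = 10^-3.28 = 0.00052481
α₁ = 1/(1 + 0.30200 + 0.00052481) = 1/1.3025 = 0.7677; α₂ = α₁·K2/[H⁺] = 0.0004029
α₁ + 2α₂ = 0.7685
CA = 0.7685 × 4.39 = 3.37 mmol/L

CA = 3.37 mmol/L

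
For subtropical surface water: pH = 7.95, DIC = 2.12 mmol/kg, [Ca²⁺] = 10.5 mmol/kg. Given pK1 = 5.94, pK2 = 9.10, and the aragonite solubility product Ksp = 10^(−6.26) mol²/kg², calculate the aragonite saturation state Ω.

Ω = 2.65

α₂ = 1 / (1 + [H⁺]/K2 + [H⁺]²/(K1K2)) = 1 / (1 + 10^+1.15 + 10^-0.86)
   = 1 / (1 + 14.125 + 0.13804) = 1/15.263 = 0.06552
[CO3²⁻] = α₂ × DIC = 0.06552 × 2.12 = 0.1389 mmol/kg
Ksp = 10^(−6.26) = 5.495×10^-7
Ω = [Ca²⁺][CO3²⁻]/Ksp = (10.5×10^-3)(1.389×10^-4) / 5.495×10^-7 = 2.65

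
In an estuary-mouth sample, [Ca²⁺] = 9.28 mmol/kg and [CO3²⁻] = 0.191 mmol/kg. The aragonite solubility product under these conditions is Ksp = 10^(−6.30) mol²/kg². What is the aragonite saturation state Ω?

Ksp = 10^(−6.30) = 5.012×10^-7
Ω = [Ca²⁺][CO3²⁻]/Ksp = (9.28×10^-3)(0.191×10^-3) / 5.012×10^-7 = 3.54

Ω = 3.54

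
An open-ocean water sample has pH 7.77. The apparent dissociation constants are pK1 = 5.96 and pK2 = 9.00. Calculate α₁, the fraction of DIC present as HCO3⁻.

α₁ = 1 / (1 + [H⁺]/K1 + K2/[H⁺]) = 1 / (1 + 10^-1.81 + 10^-1.23)
   = 1 / (1 + 0.015488 + 0.058884) = 1/1.0744 = 0.9308

α₁ = 0.931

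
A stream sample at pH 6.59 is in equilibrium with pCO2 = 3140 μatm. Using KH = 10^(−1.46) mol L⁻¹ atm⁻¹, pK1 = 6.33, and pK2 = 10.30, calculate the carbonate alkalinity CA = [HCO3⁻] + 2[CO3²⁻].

CA = 0.198 mmol/L

[CO2*] = KH · pCO2 = 10^(−1.46) × 3140×10^-6 = 1.089×10^-4 mol/L
α₀ = 1/(1 + K1/[H⁺] + K1K2/[H⁺]²) = 1/(1 + 10^+0.26 + 10^-3.45) = 0.3546
DIC = [CO2*]/α₀ = 1.089×10^-4 / 0.3546 = 0.3070 mmol/L
CA = (α₁ + 2α₂)·DIC = (0.6453 + 2×0.0001258) × 0.3070 = 0.198 mmol/L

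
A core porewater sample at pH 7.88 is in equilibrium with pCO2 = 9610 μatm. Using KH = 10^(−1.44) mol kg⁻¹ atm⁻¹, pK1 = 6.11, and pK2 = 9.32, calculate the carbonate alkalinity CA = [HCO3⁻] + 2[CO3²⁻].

CA = 22.0 mmol/kg

[CO2*] = KH · pCO2 = 10^(−1.44) × 9610×10^-6 = 3.489×10^-4 mol/kg
α₀ = 1/(1 + K1/[H⁺] + K1K2/[H⁺]²) = 1/(1 + 10^+1.77 + 10^+0.33) = 0.01612
DIC = [CO2*]/α₀ = 3.489×10^-4 / 0.01612 = 21.64 mmol/kg
CA = (α₁ + 2α₂)·DIC = (0.9494 + 2×0.03447) × 21.64 = 22.0 mmol/kg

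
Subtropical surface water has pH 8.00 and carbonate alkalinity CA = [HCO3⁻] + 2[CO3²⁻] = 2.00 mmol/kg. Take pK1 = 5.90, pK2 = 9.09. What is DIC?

CA = [HCO3⁻] + 2[CO3²⁻] = (α₁ + 2α₂)·DIC
At pH 8.00: [H⁺]/K1 = 10^-2.10 = 0.0079433, K2/[H⁺] = 10^-1.09 = 0.081283
α₁ = 1/(1 + 0.0079433 + 0.081283) = 1/1.0892 = 0.9181; α₂ = α₁·K2/[H⁺] = 0.07462
α₁ + 2α₂ = 1.0673
DIC = CA / (α₁ + 2α₂) = 2.00 / 1.0673 = 1.87 mmol/kg

DIC = 1.87 mmol/kg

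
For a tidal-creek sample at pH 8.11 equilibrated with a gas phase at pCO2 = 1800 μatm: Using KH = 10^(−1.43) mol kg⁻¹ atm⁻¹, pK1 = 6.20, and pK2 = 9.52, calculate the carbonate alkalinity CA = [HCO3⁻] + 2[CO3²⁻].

[CO2*] = KH · pCO2 = 10^(−1.43) × 1800×10^-6 = 6.688×10^-5 mol/kg
α₀ = 1/(1 + K1/[H⁺] + K1K2/[H⁺]²) = 1/(1 + 10^+1.91 + 10^+0.50) = 0.01170
DIC = [CO2*]/α₀ = 6.688×10^-5 / 0.01170 = 5.714 mmol/kg
CA = (α₁ + 2α₂)·DIC = (0.9513 + 2×0.03701) × 5.714 = 5.86 mmol/kg

CA = 5.86 mmol/kg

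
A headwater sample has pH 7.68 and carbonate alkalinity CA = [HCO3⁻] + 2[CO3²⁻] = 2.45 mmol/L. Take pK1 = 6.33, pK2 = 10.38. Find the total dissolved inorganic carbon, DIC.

CA = [HCO3⁻] + 2[CO3²⁻] = (α₁ + 2α₂)·DIC
At pH 7.68: [H⁺]/K1 = 10^-1.35 = 0.044668, K2/[H⁺] = 10^-2.70 = 0.0019953
α₁ = 1/(1 + 0.044668 + 0.0019953) = 1/1.0467 = 0.9554; α₂ = α₁·K2/[H⁺] = 0.001906
α₁ + 2α₂ = 0.9592
DIC = CA / (α₁ + 2α₂) = 2.45 / 0.9592 = 2.55 mmol/L

DIC = 2.55 mmol/L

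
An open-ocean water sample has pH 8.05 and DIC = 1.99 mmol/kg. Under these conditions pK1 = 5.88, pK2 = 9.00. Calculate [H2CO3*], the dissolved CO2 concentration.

[CO2*] = 12.0 μmol/kg

α₀ = 1 / (1 + K1/[H⁺] + K1K2/[H⁺]²) = 1 / (1 + 10^+2.17 + 10^+1.22)
   = 1 / (1 + 147.91 + 16.596) = 1/165.51 = 0.006042
[CO2*] = α₀ × DIC = 0.006042 × 1.99 = 0.0120 mmol/kg = 12.0 μmol/kg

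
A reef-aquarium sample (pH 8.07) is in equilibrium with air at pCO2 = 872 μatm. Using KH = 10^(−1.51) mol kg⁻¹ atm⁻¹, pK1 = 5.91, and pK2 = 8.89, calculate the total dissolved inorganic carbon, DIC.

DIC = 4.51 mmol/kg

[CO2*] = KH · pCO2 = 10^(−1.51) × 872×10^-6 = 2.695×10^-5 mol/kg
α₀ = 1/(1 + K1/[H⁺] + K1K2/[H⁺]²) = 1/(1 + 10^+2.16 + 10^+1.34) = 0.005973
DIC = [CO2*]/α₀ = 2.695×10^-5 / 0.005973 = 4.51 mmol/kg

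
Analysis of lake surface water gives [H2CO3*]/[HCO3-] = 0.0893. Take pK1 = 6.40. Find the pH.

pH = 7.45

From K1 = [H⁺][HCO3-]/[H2CO3*]:  pH = pK1 − log₁₀([H2CO3*]/[HCO3-])
log₁₀(0.0893) = -1.049
pH = 6.40 − (-1.049) = 7.45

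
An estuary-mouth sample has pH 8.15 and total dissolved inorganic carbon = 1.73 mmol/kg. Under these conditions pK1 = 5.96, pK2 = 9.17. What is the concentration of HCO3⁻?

[HCO3⁻] = 1.57 mmol/kg

α₁ = 1 / (1 + [H⁺]/K1 + K2/[H⁺]) = 1 / (1 + 10^-2.19 + 10^-1.02)
   = 1 / (1 + 0.0064565 + 0.095499) = 1/1.1020 = 0.9075
[HCO3⁻] = α₁ × DIC = 0.9075 × 1.73 = 1.57 mmol/kg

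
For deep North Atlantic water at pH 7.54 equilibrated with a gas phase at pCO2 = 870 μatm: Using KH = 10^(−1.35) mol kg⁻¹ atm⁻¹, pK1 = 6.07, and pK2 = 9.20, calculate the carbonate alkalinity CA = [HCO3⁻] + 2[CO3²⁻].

[CO2*] = KH · pCO2 = 10^(−1.35) × 870×10^-6 = 3.886×10^-5 mol/kg
α₀ = 1/(1 + K1/[H⁺] + K1K2/[H⁺]²) = 1/(1 + 10^+1.47 + 10^-0.19) = 0.03209
DIC = [CO2*]/α₀ = 3.886×10^-5 / 0.03209 = 1.211 mmol/kg
CA = (α₁ + 2α₂)·DIC = (0.9472 + 2×0.02072) × 1.211 = 1.20 mmol/kg

CA = 1.20 mmol/kg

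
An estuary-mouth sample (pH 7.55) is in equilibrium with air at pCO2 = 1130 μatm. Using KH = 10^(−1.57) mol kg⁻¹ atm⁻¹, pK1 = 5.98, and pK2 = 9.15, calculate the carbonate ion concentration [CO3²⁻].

[CO2*] = KH · pCO2 = 10^(−1.57) × 1130×10^-6 = 3.041×10^-5 mol/kg
α₀ = 1/(1 + K1/[H⁺] + K1K2/[H⁺]²) = 1/(1 + 10^+1.57 + 10^-0.03) = 0.02558
DIC = [CO2*]/α₀ = 3.041×10^-5 / 0.02558 = 1.189 mmol/kg
[CO3²⁻] = α₂·DIC; α₂ = 0.02388, so [CO3²⁻] = 0.02388 × 1.189 = 0.0284 mmol/kg

[CO3²⁻] = 0.0284 mmol/kg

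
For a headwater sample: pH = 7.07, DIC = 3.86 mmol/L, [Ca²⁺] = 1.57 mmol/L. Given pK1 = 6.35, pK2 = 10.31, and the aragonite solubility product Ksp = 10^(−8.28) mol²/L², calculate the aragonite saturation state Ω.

Ω = 0.558

α₂ = 1 / (1 + [H⁺]/K2 + [H⁺]²/(K1K2)) = 1 / (1 + 10^+3.24 + 10^+2.52)
   = 1 / (1 + 1737.8 + 331.13) = 1/2069.9 = 0.0004831
[CO3²⁻] = α₂ × DIC = 0.0004831 × 3.86 = 0.001865 mmol/L = 1.865 μmol/L
Ksp = 10^(−8.28) = 5.248×10^-9
Ω = [Ca²⁺][CO3²⁻]/Ksp = (1.57×10^-3)(1.865×10^-6) / 5.248×10^-9 = 0.558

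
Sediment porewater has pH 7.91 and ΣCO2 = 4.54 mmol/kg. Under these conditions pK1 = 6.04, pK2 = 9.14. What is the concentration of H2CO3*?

[CO2*] = 0.0571 mmol/kg

α₀ = 1 / (1 + K1/[H⁺] + K1K2/[H⁺]²) = 1 / (1 + 10^+1.87 + 10^+0.64)
   = 1 / (1 + 74.131 + 4.3652) = 1/79.496 = 0.01258
[CO2*] = α₀ × DIC = 0.01258 × 4.54 = 0.0571 mmol/kg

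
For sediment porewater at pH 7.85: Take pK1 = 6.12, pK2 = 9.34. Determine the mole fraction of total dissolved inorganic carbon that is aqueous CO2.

α₀ = 0.0177

α₀ = 1 / (1 + K1/[H⁺] + K1K2/[H⁺]²) = 1 / (1 + 10^+1.73 + 10^+0.24)
   = 1 / (1 + 53.703 + 1.7378) = 1/56.441 = 0.01772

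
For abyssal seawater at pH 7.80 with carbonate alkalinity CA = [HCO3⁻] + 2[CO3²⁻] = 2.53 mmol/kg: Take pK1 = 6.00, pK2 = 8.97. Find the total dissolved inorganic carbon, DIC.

CA = [HCO3⁻] + 2[CO3²⁻] = (α₁ + 2α₂)·DIC
At pH 7.80: [H⁺]/K1 = 10^-1.80 = 0.015849, K2/[H⁺] = 10^-1.17 = 0.067608
α₁ = 1/(1 + 0.015849 + 0.067608) = 1/1.0835 = 0.9230; α₂ = α₁·K2/[H⁺] = 0.06240
α₁ + 2α₂ = 1.0478
DIC = CA / (α₁ + 2α₂) = 2.53 / 1.0478 = 2.41 mmol/kg

DIC = 2.41 mmol/kg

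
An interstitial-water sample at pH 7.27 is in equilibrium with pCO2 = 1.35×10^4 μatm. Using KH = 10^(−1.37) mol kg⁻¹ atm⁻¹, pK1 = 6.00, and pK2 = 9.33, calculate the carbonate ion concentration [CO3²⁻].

[CO3²⁻] = 0.0934 mmol/kg

[CO2*] = KH · pCO2 = 10^(−1.37) × 1.35×10^4×10^-6 = 5.759×10^-4 mol/kg
α₀ = 1/(1 + K1/[H⁺] + K1K2/[H⁺]²) = 1/(1 + 10^+1.27 + 10^-0.79) = 0.05055
DIC = [CO2*]/α₀ = 5.759×10^-4 / 0.05055 = 11.39 mmol/kg
[CO3²⁻] = α₂·DIC; α₂ = 0.008198, so [CO3²⁻] = 0.008198 × 11.39 = 0.0934 mmol/kg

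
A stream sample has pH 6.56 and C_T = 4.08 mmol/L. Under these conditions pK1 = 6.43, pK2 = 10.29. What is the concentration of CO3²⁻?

[CO3²⁻] = 0.436 μmol/L

α₂ = 1 / (1 + [H⁺]/K2 + [H⁺]²/(K1K2)) = 1 / (1 + 10^+3.73 + 10^+3.60)
   = 1 / (1 + 5370.3 + 3981.1) = 1/9352.4 = 0.0001069
[CO3²⁻] = α₂ × DIC = 0.0001069 × 4.08 = 0.000436 mmol/L = 0.436 μmol/L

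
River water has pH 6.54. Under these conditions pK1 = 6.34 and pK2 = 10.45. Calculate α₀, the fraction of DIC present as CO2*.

α₀ = 0.387

α₀ = 1 / (1 + K1/[H⁺] + K1K2/[H⁺]²) = 1 / (1 + 10^+0.20 + 10^-3.71)
   = 1 / (1 + 1.5849 + 0.00019498) = 1/2.5851 = 0.3868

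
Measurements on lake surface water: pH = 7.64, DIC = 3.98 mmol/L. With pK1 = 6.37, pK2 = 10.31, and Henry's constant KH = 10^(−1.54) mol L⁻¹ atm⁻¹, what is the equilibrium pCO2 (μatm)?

α₀ = 1 / (1 + K1/[H⁺] + K1K2/[H⁺]²) = 1 / (1 + 10^+1.27 + 10^-1.40)
   = 1 / (1 + 18.621 + 0.039811) = 1/19.661 = 0.05086
[CO2*] = α₀ × DIC = 0.05086 × 3.98 = 0.2024 mmol/L
pCO2 = [CO2*]/KH = 2.024×10^-4 / 2.884×10^-2 = 7020 μatm

pCO2 = 7020 μatm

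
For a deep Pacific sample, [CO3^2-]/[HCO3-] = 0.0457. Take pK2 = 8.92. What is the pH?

pH = 7.58

From K2 = [H⁺][CO3^2-]/[HCO3-]:  pH = pK2 + log₁₀([CO3^2-]/[HCO3-])
log₁₀(0.0457) = -1.340
pH = 8.92 + (-1.340) = 7.58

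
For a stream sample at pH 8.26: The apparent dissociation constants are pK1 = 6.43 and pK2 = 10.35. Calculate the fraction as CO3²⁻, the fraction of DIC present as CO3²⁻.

α₂ = 1 / (1 + [H⁺]/K2 + [H⁺]²/(K1K2)) = 1 / (1 + 10^+2.09 + 10^+0.26)
   = 1 / (1 + 123.03 + 1.8197) = 1/125.85 = 0.007946

α₂ = 0.00795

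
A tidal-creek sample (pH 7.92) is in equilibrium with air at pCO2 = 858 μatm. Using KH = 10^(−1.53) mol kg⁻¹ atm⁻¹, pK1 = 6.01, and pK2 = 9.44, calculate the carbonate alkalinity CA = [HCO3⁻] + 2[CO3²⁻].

[CO2*] = KH · pCO2 = 10^(−1.53) × 858×10^-6 = 2.532×10^-5 mol/kg
α₀ = 1/(1 + K1/[H⁺] + K1K2/[H⁺]²) = 1/(1 + 10^+1.91 + 10^+0.39) = 0.01180
DIC = [CO2*]/α₀ = 2.532×10^-5 / 0.01180 = 2.146 mmol/kg
CA = (α₁ + 2α₂)·DIC = (0.9592 + 2×0.02897) × 2.146 = 2.18 mmol/kg

CA = 2.18 mmol/kg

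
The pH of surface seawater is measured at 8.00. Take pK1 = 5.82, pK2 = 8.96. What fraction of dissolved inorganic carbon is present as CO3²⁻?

α₂ = 0.0982

α₂ = 1 / (1 + [H⁺]/K2 + [H⁺]²/(K1K2)) = 1 / (1 + 10^+0.96 + 10^-1.22)
   = 1 / (1 + 9.1201 + 0.060256) = 1/10.180 = 0.09823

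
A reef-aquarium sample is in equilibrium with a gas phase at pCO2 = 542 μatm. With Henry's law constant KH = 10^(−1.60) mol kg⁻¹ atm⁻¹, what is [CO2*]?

[CO2*] = 13.6 μmol/kg

KH = 10^(−1.60) = 2.512×10^-2 mol kg⁻¹ atm⁻¹
[CO2*] = KH · pCO2 = 2.512×10^-2 × 542×10^-6 atm = 1.36×10^-5 mol/kg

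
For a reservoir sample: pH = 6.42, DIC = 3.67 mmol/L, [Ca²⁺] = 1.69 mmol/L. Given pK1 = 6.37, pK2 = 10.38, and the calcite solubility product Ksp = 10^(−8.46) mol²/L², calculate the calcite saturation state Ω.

Ω = 0.104

α₂ = 1 / (1 + [H⁺]/K2 + [H⁺]²/(K1K2)) = 1 / (1 + 10^+3.96 + 10^+3.91)
   = 1 / (1 + 9120.1 + 8128.3) = 1/1.7249×10^4 = 5.797×10^-5
[CO3²⁻] = α₂ × DIC = 5.797×10^-5 × 3.67 = 0.0002128 mmol/L = 0.2128 μmol/L
Ksp = 10^(−8.46) = 3.467×10^-9
Ω = [Ca²⁺][CO3²⁻]/Ksp = (1.69×10^-3)(2.128×10^-7) / 3.467×10^-9 = 0.104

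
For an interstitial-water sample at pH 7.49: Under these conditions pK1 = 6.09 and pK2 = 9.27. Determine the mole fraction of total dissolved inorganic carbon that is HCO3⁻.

α₁ = 1 / (1 + [H⁺]/K1 + K2/[H⁺]) = 1 / (1 + 10^-1.40 + 10^-1.78)
   = 1 / (1 + 0.039811 + 0.016596) = 1/1.0564 = 0.9466

α₁ = 0.947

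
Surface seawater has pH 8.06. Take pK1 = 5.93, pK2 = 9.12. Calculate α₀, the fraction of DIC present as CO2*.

α₀ = 1 / (1 + K1/[H⁺] + K1K2/[H⁺]²) = 1 / (1 + 10^+2.13 + 10^+1.07)
   = 1 / (1 + 134.90 + 11.749) = 1/147.65 = 0.006773

α₀ = 0.00677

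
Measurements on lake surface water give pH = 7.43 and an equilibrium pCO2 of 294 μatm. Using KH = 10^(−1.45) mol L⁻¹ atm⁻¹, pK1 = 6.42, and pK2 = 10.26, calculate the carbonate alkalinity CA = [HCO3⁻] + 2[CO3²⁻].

[CO2*] = KH · pCO2 = 10^(−1.45) × 294×10^-6 = 1.043×10^-5 mol/L
α₀ = 1/(1 + K1/[H⁺] + K1K2/[H⁺]²) = 1/(1 + 10^+1.01 + 10^-1.82) = 0.08890
DIC = [CO2*]/α₀ = 1.043×10^-5 / 0.08890 = 0.1173 mmol/L
CA = (α₁ + 2α₂)·DIC = (0.9098 + 2×0.001346) × 0.1173 = 0.107 mmol/L

CA = 0.107 mmol/L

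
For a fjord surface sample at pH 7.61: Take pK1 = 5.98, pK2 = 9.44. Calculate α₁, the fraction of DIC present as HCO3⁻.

α₁ = 0.963

α₁ = 1 / (1 + [H⁺]/K1 + K2/[H⁺]) = 1 / (1 + 10^-1.63 + 10^-1.83)
   = 1 / (1 + 0.023442 + 0.014791) = 1/1.0382 = 0.9632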